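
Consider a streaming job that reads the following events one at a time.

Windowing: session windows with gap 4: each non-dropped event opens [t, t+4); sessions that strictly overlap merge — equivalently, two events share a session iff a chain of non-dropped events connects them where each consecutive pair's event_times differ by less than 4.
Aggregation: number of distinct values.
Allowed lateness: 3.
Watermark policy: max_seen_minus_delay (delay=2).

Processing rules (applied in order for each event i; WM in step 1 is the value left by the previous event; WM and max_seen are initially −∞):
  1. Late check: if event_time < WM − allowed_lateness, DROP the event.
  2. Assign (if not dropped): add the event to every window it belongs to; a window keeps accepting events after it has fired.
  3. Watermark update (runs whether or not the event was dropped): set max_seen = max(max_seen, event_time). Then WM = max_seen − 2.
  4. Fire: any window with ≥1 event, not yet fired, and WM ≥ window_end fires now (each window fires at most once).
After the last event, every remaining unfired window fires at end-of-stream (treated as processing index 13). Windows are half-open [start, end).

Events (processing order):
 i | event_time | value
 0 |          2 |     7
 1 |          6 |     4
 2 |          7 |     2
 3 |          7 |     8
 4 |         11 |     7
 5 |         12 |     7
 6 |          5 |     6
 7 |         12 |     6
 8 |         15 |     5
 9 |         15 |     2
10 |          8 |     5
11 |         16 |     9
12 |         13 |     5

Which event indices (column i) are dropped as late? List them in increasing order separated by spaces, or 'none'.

i=0 t=2 v=7: → [2,6); WM=0
i=1 t=6 v=4: → [6,10); WM=4
i=2 t=7 v=2: → [6,11); WM=5
i=3 t=7 v=8: → [6,11); WM=5
i=4 t=11 v=7: → [11,15); WM=9
i=5 t=12 v=7: → [11,16); WM=10
i=6 t=5 v=6: DROP (t<10-3); WM=10
i=7 t=12 v=6: → [11,16); WM=10
i=8 t=15 v=5: → [11,19); WM=13
i=9 t=15 v=2: → [11,19); WM=13
i=10 t=8 v=5: DROP (t<13-3); WM=13
i=11 t=16 v=9: → [11,20); WM=14
i=12 t=13 v=5: → [11,20); WM=14

6 10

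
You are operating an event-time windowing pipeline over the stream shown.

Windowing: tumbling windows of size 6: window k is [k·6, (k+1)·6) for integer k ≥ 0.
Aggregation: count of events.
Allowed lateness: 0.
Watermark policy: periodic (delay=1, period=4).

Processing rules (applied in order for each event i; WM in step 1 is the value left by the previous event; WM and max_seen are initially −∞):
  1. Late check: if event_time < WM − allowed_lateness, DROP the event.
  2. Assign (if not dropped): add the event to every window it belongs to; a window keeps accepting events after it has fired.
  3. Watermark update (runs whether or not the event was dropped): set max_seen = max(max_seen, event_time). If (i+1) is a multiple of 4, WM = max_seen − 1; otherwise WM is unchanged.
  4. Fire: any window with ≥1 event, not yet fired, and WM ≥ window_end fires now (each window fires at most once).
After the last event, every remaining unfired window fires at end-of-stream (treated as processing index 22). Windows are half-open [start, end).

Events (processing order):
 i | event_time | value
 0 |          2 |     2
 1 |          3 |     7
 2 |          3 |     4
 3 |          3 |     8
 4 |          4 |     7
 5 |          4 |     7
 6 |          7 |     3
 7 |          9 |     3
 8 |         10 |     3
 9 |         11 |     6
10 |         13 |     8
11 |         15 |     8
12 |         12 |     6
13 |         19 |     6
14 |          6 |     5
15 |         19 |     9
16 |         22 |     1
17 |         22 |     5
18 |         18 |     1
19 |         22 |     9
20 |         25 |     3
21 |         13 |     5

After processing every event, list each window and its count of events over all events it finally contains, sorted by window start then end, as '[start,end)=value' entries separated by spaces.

i=0 t=2 v=2: → [0,6); WM=−∞
i=1 t=3 v=7: → [0,6); WM=−∞
i=2 t=3 v=4: → [0,6); WM=−∞
i=3 t=3 v=8: → [0,6); WM=2
i=4 t=4 v=7: → [0,6); WM=2
i=5 t=4 v=7: → [0,6); WM=2
i=6 t=7 v=3: → [6,12); WM=2
i=7 t=9 v=3: → [6,12); WM=8; [0,6) fires=6
i=8 t=10 v=3: → [6,12); WM=8
i=9 t=11 v=6: → [6,12); WM=8
i=10 t=13 v=8: → [12,18); WM=8
i=11 t=15 v=8: → [12,18); WM=14; [6,12) fires=4
i=12 t=12 v=6: DROP (t<14-0); WM=14
i=13 t=19 v=6: → [18,24); WM=14
i=14 t=6 v=5: DROP (t<14-0); WM=14
i=15 t=19 v=9: → [18,24); WM=18; [12,18) fires=2
i=16 t=22 v=1: → [18,24); WM=18
i=17 t=22 v=5: → [18,24); WM=18
i=18 t=18 v=1: → [18,24); WM=18
i=19 t=22 v=9: → [18,24); WM=21
i=20 t=25 v=3: → [24,30); WM=21
i=21 t=13 v=5: DROP (t<21-0); WM=21

[0,6)=6 [6,12)=4 [12,18)=2 [18,24)=6 [24,30)=1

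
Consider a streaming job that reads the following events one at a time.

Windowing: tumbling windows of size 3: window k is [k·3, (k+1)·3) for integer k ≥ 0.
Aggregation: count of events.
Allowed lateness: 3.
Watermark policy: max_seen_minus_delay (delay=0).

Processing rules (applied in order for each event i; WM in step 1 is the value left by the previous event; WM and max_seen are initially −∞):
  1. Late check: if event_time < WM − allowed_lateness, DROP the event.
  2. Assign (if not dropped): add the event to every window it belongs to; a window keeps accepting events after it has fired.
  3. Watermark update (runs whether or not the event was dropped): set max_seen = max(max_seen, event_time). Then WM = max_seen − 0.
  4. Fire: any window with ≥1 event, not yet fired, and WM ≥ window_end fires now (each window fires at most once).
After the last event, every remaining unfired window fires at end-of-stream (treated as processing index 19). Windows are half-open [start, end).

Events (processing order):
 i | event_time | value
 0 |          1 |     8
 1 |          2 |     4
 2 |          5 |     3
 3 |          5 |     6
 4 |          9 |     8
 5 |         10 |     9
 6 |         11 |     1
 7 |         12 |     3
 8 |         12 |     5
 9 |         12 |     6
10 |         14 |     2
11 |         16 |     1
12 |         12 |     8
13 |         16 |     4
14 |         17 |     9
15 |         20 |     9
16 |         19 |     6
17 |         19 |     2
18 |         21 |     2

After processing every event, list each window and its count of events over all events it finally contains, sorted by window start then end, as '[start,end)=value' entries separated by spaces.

[0,3)=2 [3,6)=2 [9,12)=3 [12,15)=4 [15,18)=3 [18,21)=3 [21,24)=1

i=0 t=1 v=8: → [0,3); WM=1
i=1 t=2 v=4: → [0,3); WM=2
i=2 t=5 v=3: → [3,6); WM=5; [0,3) fires=2
i=3 t=5 v=6: → [3,6); WM=5
i=4 t=9 v=8: → [9,12); WM=9; [3,6) fires=2
i=5 t=10 v=9: → [9,12); WM=10
i=6 t=11 v=1: → [9,12); WM=11
i=7 t=12 v=3: → [12,15); WM=12; [9,12) fires=3
i=8 t=12 v=5: → [12,15); WM=12
i=9 t=12 v=6: → [12,15); WM=12
i=10 t=14 v=2: → [12,15); WM=14
i=11 t=16 v=1: → [15,18); WM=16; [12,15) fires=4
i=12 t=12 v=8: DROP (t<16-3); WM=16
i=13 t=16 v=4: → [15,18); WM=16
i=14 t=17 v=9: → [15,18); WM=17
i=15 t=20 v=9: → [18,21); WM=20; [15,18) fires=3
i=16 t=19 v=6: → [18,21); WM=20
i=17 t=19 v=2: → [18,21); WM=20
i=18 t=21 v=2: → [21,24); WM=21; [18,21) fires=3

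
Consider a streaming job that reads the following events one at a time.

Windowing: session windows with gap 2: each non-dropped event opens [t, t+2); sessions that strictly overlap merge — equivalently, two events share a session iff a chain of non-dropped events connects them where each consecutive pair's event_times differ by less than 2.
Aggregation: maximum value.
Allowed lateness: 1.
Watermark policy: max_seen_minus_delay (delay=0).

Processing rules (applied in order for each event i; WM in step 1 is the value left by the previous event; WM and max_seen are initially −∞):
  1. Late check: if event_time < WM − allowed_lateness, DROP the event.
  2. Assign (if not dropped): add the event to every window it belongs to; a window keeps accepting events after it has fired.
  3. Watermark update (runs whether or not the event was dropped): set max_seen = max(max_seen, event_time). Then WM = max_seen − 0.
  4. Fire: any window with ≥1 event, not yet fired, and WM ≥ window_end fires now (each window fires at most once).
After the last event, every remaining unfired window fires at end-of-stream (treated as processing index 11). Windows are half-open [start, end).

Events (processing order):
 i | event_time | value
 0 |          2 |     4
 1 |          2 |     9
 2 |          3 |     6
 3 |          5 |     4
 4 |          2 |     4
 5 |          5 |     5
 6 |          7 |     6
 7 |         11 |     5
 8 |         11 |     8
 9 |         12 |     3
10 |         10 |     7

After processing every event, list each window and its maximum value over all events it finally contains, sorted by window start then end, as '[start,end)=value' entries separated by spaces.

[2,5)=9 [5,7)=5 [7,9)=6 [11,14)=8

i=0 t=2 v=4: → [2,4); WM=2
i=1 t=2 v=9: → [2,4); WM=2
i=2 t=3 v=6: → [2,5); WM=3
i=3 t=5 v=4: → [5,7); WM=5
i=4 t=2 v=4: DROP (t<5-1); WM=5
i=5 t=5 v=5: → [5,7); WM=5
i=6 t=7 v=6: → [7,9); WM=7
i=7 t=11 v=5: → [11,13); WM=11
i=8 t=11 v=8: → [11,13); WM=11
i=9 t=12 v=3: → [11,14); WM=12
i=10 t=10 v=7: DROP (t<12-1); WM=12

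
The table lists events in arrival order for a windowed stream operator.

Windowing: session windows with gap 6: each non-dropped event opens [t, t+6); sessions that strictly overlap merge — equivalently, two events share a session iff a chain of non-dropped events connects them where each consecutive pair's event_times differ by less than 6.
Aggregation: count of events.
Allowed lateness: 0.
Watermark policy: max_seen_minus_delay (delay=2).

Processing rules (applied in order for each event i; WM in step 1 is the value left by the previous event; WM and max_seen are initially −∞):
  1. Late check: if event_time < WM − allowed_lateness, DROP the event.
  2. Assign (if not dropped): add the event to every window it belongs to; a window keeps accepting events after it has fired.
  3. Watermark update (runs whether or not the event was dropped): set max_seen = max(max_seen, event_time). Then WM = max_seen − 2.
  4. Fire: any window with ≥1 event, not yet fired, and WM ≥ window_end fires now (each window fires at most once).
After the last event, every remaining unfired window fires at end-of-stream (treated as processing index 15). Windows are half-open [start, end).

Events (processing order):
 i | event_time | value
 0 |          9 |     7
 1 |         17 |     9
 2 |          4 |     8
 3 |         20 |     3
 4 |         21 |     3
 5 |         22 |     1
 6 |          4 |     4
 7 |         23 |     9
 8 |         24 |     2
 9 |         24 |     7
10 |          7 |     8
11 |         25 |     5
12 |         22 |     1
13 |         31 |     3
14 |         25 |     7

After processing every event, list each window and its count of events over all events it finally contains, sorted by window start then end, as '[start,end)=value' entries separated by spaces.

i=0 t=9 v=7: → [9,15); WM=7
i=1 t=17 v=9: → [17,23); WM=15
i=2 t=4 v=8: DROP (t<15-0); WM=15
i=3 t=20 v=3: → [17,26); WM=18
i=4 t=21 v=3: → [17,27); WM=19
i=5 t=22 v=1: → [17,28); WM=20
i=6 t=4 v=4: DROP (t<20-0); WM=20
i=7 t=23 v=9: → [17,29); WM=21
i=8 t=24 v=2: → [17,30); WM=22
i=9 t=24 v=7: → [17,30); WM=22
i=10 t=7 v=8: DROP (t<22-0); WM=22
i=11 t=25 v=5: → [17,31); WM=23
i=12 t=22 v=1: DROP (t<23-0); WM=23
i=13 t=31 v=3: → [31,37); WM=29
i=14 t=25 v=7: DROP (t<29-0); WM=29

[9,15)=1 [17,31)=8 [31,37)=1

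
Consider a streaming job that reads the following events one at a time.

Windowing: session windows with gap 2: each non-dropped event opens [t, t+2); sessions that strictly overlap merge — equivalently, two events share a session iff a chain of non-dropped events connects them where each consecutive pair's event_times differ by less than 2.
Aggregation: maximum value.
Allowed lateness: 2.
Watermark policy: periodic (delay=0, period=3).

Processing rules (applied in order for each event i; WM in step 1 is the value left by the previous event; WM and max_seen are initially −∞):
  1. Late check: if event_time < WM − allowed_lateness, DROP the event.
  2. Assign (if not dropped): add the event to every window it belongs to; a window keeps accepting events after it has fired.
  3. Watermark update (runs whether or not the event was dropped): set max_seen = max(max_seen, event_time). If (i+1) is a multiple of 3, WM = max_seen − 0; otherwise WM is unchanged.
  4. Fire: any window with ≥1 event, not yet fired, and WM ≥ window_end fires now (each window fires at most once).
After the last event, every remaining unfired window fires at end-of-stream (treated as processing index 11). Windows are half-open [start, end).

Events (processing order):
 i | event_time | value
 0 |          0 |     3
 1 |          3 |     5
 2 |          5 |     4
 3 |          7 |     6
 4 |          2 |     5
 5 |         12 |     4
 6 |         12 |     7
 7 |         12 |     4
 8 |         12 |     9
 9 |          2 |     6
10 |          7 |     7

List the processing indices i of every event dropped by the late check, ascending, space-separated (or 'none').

4 9 10

i=0 t=0 v=3: → [0,2); WM=−∞
i=1 t=3 v=5: → [3,5); WM=−∞
i=2 t=5 v=4: → [5,7); WM=5
i=3 t=7 v=6: → [7,9); WM=5
i=4 t=2 v=5: DROP (t<5-2); WM=5
i=5 t=12 v=4: → [12,14); WM=12
i=6 t=12 v=7: → [12,14); WM=12
i=7 t=12 v=4: → [12,14); WM=12
i=8 t=12 v=9: → [12,14); WM=12
i=9 t=2 v=6: DROP (t<12-2); WM=12
i=10 t=7 v=7: DROP (t<12-2); WM=12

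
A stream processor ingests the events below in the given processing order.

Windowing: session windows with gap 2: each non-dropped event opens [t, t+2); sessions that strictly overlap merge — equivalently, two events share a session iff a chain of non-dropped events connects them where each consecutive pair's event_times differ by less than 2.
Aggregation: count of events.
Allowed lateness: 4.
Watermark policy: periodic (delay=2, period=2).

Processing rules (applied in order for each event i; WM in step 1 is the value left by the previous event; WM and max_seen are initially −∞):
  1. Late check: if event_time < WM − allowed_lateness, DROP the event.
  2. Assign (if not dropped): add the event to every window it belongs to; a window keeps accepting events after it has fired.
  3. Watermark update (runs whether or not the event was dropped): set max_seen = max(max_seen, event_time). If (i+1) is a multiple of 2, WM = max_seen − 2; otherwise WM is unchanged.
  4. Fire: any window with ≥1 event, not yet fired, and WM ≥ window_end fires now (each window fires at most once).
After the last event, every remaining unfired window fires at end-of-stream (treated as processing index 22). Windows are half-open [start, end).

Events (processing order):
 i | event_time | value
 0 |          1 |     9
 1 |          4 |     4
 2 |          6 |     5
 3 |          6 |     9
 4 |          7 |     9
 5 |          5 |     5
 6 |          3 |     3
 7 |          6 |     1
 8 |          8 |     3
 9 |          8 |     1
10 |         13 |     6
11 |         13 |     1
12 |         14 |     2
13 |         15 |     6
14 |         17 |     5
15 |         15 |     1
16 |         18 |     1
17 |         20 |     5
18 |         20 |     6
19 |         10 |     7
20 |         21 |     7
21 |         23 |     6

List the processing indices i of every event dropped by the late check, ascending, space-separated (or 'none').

19

i=0 t=1 v=9: → [1,3); WM=−∞
i=1 t=4 v=4: → [4,6); WM=2
i=2 t=6 v=5: → [6,8); WM=2
i=3 t=6 v=9: → [6,8); WM=4
i=4 t=7 v=9: → [6,9); WM=4
i=5 t=5 v=5: → [4,9); WM=5
i=6 t=3 v=3: → [3,9); WM=5
i=7 t=6 v=1: → [3,9); WM=5
i=8 t=8 v=3: → [3,10); WM=5
i=9 t=8 v=1: → [3,10); WM=6
i=10 t=13 v=6: → [13,15); WM=6
i=11 t=13 v=1: → [13,15); WM=11
i=12 t=14 v=2: → [13,16); WM=11
i=13 t=15 v=6: → [13,17); WM=13
i=14 t=17 v=5: → [17,19); WM=13
i=15 t=15 v=1: → [13,17); WM=15
i=16 t=18 v=1: → [17,20); WM=15
i=17 t=20 v=5: → [20,22); WM=18
i=18 t=20 v=6: → [20,22); WM=18
i=19 t=10 v=7: DROP (t<18-4); WM=18
i=20 t=21 v=7: → [20,23); WM=18
i=21 t=23 v=6: → [23,25); WM=21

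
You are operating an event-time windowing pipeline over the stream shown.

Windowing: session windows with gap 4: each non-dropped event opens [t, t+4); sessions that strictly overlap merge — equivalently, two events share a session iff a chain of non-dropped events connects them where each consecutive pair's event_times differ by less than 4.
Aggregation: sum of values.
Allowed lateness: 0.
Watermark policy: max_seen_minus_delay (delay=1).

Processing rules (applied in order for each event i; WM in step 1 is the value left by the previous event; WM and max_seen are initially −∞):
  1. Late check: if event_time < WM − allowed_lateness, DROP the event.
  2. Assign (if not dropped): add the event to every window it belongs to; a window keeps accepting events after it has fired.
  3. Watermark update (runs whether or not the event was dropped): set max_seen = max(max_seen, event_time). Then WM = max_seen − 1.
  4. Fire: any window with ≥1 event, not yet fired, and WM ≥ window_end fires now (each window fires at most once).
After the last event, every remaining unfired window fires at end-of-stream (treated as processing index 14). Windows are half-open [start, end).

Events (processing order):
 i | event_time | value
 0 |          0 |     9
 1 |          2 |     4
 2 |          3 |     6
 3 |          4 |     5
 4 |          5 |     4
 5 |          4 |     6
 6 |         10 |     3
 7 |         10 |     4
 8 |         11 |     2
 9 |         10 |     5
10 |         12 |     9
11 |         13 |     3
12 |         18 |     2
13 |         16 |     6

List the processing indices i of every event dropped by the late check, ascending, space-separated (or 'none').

13

i=0 t=0 v=9: → [0,4); WM=-1
i=1 t=2 v=4: → [0,6); WM=1
i=2 t=3 v=6: → [0,7); WM=2
i=3 t=4 v=5: → [0,8); WM=3
i=4 t=5 v=4: → [0,9); WM=4
i=5 t=4 v=6: → [0,9); WM=4
i=6 t=10 v=3: → [10,14); WM=9
i=7 t=10 v=4: → [10,14); WM=9
i=8 t=11 v=2: → [10,15); WM=10
i=9 t=10 v=5: → [10,15); WM=10
i=10 t=12 v=9: → [10,16); WM=11
i=11 t=13 v=3: → [10,17); WM=12
i=12 t=18 v=2: → [18,22); WM=17
i=13 t=16 v=6: DROP (t<17-0); WM=17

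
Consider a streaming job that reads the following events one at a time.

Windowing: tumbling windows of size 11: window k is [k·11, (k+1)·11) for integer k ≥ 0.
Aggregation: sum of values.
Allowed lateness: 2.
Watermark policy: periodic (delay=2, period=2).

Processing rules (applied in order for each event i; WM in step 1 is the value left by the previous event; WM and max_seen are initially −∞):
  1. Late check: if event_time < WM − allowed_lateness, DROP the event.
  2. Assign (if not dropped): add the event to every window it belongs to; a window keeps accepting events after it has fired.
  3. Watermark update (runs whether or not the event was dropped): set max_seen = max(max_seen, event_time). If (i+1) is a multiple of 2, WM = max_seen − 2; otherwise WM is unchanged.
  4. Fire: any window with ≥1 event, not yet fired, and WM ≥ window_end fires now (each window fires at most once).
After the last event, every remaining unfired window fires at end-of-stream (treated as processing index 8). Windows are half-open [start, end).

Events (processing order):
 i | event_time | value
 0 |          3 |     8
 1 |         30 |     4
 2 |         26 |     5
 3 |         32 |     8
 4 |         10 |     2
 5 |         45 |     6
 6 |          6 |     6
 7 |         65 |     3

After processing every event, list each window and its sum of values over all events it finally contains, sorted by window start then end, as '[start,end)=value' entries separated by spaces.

[0,11)=8 [22,33)=17 [44,55)=6 [55,66)=3

i=0 t=3 v=8: → [0,11); WM=−∞
i=1 t=30 v=4: → [22,33); WM=28; [0,11) fires=8
i=2 t=26 v=5: → [22,33); WM=28
i=3 t=32 v=8: → [22,33); WM=30
i=4 t=10 v=2: DROP (t<30-2); WM=30
i=5 t=45 v=6: → [44,55); WM=43; [22,33) fires=17
i=6 t=6 v=6: DROP (t<43-2); WM=43
i=7 t=65 v=3: → [55,66); WM=63; [44,55) fires=6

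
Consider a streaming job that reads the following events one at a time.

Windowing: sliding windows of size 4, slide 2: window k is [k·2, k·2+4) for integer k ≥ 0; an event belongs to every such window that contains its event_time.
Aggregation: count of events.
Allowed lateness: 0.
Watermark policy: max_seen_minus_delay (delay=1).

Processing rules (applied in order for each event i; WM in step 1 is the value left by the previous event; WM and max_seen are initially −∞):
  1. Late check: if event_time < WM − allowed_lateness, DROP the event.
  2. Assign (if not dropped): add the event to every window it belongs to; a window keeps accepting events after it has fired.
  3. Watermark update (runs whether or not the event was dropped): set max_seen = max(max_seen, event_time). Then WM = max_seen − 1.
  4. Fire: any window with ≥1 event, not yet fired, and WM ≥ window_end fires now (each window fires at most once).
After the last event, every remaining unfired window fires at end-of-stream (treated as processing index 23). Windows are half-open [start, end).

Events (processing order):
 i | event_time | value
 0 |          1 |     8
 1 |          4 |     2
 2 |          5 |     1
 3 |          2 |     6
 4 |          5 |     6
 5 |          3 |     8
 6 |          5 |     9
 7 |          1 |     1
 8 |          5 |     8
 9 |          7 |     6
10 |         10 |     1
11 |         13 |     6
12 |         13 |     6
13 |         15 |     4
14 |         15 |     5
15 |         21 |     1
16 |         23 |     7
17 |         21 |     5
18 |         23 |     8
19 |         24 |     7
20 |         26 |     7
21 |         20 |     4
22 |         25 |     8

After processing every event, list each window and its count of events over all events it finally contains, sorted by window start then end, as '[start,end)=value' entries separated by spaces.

[0,4)=1 [2,6)=5 [4,8)=6 [6,10)=1 [8,12)=1 [10,14)=3 [12,16)=4 [14,18)=2 [18,22)=1 [20,24)=3 [22,26)=4 [24,28)=3 [26,30)=1

i=0 t=1 v=8: → [0,4); WM=0
i=1 t=4 v=2: → [4,8),[2,6); WM=3
i=2 t=5 v=1: → [4,8),[2,6); WM=4; [0,4) fires=1
i=3 t=2 v=6: DROP (t<4-0); WM=4
i=4 t=5 v=6: → [4,8),[2,6); WM=4
i=5 t=3 v=8: DROP (t<4-0); WM=4
i=6 t=5 v=9: → [4,8),[2,6); WM=4
i=7 t=1 v=1: DROP (t<4-0); WM=4
i=8 t=5 v=8: → [4,8),[2,6); WM=4
i=9 t=7 v=6: → [6,10),[4,8); WM=6; [2,6) fires=5
i=10 t=10 v=1: → [10,14),[8,12); WM=9; [4,8) fires=6
i=11 t=13 v=6: → [12,16),[10,14); WM=12; [6,10) fires=1 [8,12) fires=1
i=12 t=13 v=6: → [12,16),[10,14); WM=12
i=13 t=15 v=4: → [14,18),[12,16); WM=14; [10,14) fires=3
i=14 t=15 v=5: → [14,18),[12,16); WM=14
i=15 t=21 v=1: → [20,24),[18,22); WM=20; [12,16) fires=4 [14,18) fires=2
i=16 t=23 v=7: → [22,26),[20,24); WM=22; [18,22) fires=1
i=17 t=21 v=5: DROP (t<22-0); WM=22
i=18 t=23 v=8: → [22,26),[20,24); WM=22
i=19 t=24 v=7: → [24,28),[22,26); WM=23
i=20 t=26 v=7: → [26,30),[24,28); WM=25; [20,24) fires=3
i=21 t=20 v=4: DROP (t<25-0); WM=25
i=22 t=25 v=8: → [24,28),[22,26); WM=25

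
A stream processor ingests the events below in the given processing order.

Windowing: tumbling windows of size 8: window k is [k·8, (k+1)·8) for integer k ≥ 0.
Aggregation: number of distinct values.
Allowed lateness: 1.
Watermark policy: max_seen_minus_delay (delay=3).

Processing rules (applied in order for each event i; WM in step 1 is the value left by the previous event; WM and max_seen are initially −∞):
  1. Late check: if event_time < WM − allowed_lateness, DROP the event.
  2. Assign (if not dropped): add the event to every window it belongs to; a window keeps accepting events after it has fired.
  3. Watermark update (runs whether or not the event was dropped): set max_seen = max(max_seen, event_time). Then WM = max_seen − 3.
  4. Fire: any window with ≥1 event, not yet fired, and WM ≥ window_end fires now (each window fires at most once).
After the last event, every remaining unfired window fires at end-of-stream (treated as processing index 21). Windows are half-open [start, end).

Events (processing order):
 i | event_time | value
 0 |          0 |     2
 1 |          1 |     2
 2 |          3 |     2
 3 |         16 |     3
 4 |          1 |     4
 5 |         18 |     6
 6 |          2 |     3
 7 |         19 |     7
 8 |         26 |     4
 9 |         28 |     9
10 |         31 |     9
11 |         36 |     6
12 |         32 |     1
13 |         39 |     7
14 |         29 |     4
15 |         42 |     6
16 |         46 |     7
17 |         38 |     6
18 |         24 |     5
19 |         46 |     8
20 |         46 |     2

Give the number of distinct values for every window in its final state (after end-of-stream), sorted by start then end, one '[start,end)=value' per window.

[0,8)=1 [16,24)=3 [24,32)=2 [32,40)=3 [40,48)=4

i=0 t=0 v=2: → [0,8); WM=-3
i=1 t=1 v=2: → [0,8); WM=-2
i=2 t=3 v=2: → [0,8); WM=0
i=3 t=16 v=3: → [16,24); WM=13; [0,8) fires=1
i=4 t=1 v=4: DROP (t<13-1); WM=13
i=5 t=18 v=6: → [16,24); WM=15
i=6 t=2 v=3: DROP (t<15-1); WM=15
i=7 t=19 v=7: → [16,24); WM=16
i=8 t=26 v=4: → [24,32); WM=23
i=9 t=28 v=9: → [24,32); WM=25; [16,24) fires=3
i=10 t=31 v=9: → [24,32); WM=28
i=11 t=36 v=6: → [32,40); WM=33; [24,32) fires=2
i=12 t=32 v=1: → [32,40); WM=33
i=13 t=39 v=7: → [32,40); WM=36
i=14 t=29 v=4: DROP (t<36-1); WM=36
i=15 t=42 v=6: → [40,48); WM=39
i=16 t=46 v=7: → [40,48); WM=43; [32,40) fires=3
i=17 t=38 v=6: DROP (t<43-1); WM=43
i=18 t=24 v=5: DROP (t<43-1); WM=43
i=19 t=46 v=8: → [40,48); WM=43
i=20 t=46 v=2: → [40,48); WM=43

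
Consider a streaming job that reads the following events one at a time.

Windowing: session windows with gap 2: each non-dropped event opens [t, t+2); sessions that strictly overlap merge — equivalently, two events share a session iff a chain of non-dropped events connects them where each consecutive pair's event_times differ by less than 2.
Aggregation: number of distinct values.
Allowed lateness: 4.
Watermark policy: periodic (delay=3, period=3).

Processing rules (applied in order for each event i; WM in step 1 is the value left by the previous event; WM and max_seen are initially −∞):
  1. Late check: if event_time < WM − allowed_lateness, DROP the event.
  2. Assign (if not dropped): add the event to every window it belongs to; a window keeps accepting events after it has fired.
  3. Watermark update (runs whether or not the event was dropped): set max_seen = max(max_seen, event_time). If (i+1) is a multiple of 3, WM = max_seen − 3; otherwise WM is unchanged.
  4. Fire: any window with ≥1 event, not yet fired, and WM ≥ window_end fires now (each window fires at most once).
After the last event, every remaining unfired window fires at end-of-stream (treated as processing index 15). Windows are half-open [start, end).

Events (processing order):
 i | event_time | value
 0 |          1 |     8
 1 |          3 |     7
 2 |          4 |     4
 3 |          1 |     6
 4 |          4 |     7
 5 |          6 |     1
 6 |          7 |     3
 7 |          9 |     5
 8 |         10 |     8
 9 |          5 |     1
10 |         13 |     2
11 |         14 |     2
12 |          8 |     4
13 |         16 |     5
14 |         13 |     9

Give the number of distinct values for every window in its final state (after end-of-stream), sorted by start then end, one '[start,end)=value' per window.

i=0 t=1 v=8: → [1,3); WM=−∞
i=1 t=3 v=7: → [3,5); WM=−∞
i=2 t=4 v=4: → [3,6); WM=1
i=3 t=1 v=6: → [1,3); WM=1
i=4 t=4 v=7: → [3,6); WM=1
i=5 t=6 v=1: → [6,8); WM=3
i=6 t=7 v=3: → [6,9); WM=3
i=7 t=9 v=5: → [9,11); WM=3
i=8 t=10 v=8: → [9,12); WM=7
i=9 t=5 v=1: → [3,9); WM=7
i=10 t=13 v=2: → [13,15); WM=7
i=11 t=14 v=2: → [13,16); WM=11
i=12 t=8 v=4: → [3,12); WM=11
i=13 t=16 v=5: → [16,18); WM=11
i=14 t=13 v=9: → [13,16); WM=13

[1,3)=2 [3,12)=6 [13,16)=2 [16,18)=1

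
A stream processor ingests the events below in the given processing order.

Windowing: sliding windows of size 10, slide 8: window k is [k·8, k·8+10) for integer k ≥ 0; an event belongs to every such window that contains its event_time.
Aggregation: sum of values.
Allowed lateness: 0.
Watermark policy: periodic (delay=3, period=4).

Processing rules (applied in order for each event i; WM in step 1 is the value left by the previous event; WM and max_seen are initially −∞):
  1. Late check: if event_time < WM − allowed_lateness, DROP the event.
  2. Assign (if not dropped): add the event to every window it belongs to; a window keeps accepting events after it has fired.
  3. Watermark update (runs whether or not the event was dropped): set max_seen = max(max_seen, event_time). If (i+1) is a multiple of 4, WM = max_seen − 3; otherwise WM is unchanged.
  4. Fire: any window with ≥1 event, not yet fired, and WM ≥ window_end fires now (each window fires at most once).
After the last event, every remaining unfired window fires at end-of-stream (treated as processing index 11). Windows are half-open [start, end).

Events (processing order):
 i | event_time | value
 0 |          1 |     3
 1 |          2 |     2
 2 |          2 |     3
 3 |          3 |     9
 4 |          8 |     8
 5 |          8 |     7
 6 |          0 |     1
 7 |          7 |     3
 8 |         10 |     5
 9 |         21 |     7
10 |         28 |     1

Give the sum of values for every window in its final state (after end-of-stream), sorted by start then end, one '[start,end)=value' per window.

i=0 t=1 v=3: → [0,10); WM=−∞
i=1 t=2 v=2: → [0,10); WM=−∞
i=2 t=2 v=3: → [0,10); WM=−∞
i=3 t=3 v=9: → [0,10); WM=0
i=4 t=8 v=8: → [8,18),[0,10); WM=0
i=5 t=8 v=7: → [8,18),[0,10); WM=0
i=6 t=0 v=1: → [0,10); WM=0
i=7 t=7 v=3: → [0,10); WM=5
i=8 t=10 v=5: → [8,18); WM=5
i=9 t=21 v=7: → [16,26); WM=5
i=10 t=28 v=1: → [24,34); WM=5

[0,10)=36 [8,18)=20 [16,26)=7 [24,34)=1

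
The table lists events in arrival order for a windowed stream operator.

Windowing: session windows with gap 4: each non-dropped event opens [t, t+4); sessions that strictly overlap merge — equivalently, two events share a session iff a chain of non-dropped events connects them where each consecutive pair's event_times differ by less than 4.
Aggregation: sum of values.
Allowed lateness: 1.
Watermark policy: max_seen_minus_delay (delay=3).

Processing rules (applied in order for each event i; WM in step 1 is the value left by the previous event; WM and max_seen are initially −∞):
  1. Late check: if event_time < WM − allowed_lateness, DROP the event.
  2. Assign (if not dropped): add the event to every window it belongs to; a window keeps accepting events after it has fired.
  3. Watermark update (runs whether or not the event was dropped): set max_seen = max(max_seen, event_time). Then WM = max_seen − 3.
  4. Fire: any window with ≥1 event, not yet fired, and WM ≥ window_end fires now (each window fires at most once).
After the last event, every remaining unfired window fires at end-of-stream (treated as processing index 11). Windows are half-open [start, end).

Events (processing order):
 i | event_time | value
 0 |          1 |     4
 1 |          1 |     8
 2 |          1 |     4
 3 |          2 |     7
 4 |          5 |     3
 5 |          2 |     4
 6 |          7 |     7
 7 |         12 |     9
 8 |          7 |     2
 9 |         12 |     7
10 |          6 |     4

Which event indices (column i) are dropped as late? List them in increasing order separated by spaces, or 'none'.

8 10

i=0 t=1 v=4: → [1,5); WM=-2
i=1 t=1 v=8: → [1,5); WM=-2
i=2 t=1 v=4: → [1,5); WM=-2
i=3 t=2 v=7: → [1,6); WM=-1
i=4 t=5 v=3: → [1,9); WM=2
i=5 t=2 v=4: → [1,9); WM=2
i=6 t=7 v=7: → [1,11); WM=4
i=7 t=12 v=9: → [12,16); WM=9
i=8 t=7 v=2: DROP (t<9-1); WM=9
i=9 t=12 v=7: → [12,16); WM=9
i=10 t=6 v=4: DROP (t<9-1); WM=9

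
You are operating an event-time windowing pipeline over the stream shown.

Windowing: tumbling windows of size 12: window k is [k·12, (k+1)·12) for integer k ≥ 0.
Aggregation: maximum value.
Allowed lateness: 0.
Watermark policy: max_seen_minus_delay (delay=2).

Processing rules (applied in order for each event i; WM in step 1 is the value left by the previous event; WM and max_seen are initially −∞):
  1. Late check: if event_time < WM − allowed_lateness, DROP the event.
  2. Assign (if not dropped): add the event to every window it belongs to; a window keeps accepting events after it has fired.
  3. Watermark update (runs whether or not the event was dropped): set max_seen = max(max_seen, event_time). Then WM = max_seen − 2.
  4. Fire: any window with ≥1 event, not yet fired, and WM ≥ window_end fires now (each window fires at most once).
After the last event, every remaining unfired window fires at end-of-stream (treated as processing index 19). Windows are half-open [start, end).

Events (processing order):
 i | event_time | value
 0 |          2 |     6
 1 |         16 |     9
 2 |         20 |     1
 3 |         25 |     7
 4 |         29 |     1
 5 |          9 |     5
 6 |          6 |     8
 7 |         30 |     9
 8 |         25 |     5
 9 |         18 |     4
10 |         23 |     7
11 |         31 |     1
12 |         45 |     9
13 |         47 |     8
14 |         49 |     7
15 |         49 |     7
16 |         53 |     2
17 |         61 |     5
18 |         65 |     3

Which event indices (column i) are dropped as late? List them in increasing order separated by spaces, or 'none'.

5 6 8 9 10

i=0 t=2 v=6: → [0,12); WM=0
i=1 t=16 v=9: → [12,24); WM=14; [0,12) fires=6
i=2 t=20 v=1: → [12,24); WM=18
i=3 t=25 v=7: → [24,36); WM=23
i=4 t=29 v=1: → [24,36); WM=27; [12,24) fires=9
i=5 t=9 v=5: DROP (t<27-0); WM=27
i=6 t=6 v=8: DROP (t<27-0); WM=27
i=7 t=30 v=9: → [24,36); WM=28
i=8 t=25 v=5: DROP (t<28-0); WM=28
i=9 t=18 v=4: DROP (t<28-0); WM=28
i=10 t=23 v=7: DROP (t<28-0); WM=28
i=11 t=31 v=1: → [24,36); WM=29
i=12 t=45 v=9: → [36,48); WM=43; [24,36) fires=9
i=13 t=47 v=8: → [36,48); WM=45
i=14 t=49 v=7: → [48,60); WM=47
i=15 t=49 v=7: → [48,60); WM=47
i=16 t=53 v=2: → [48,60); WM=51; [36,48) fires=9
i=17 t=61 v=5: → [60,72); WM=59
i=18 t=65 v=3: → [60,72); WM=63; [48,60) fires=7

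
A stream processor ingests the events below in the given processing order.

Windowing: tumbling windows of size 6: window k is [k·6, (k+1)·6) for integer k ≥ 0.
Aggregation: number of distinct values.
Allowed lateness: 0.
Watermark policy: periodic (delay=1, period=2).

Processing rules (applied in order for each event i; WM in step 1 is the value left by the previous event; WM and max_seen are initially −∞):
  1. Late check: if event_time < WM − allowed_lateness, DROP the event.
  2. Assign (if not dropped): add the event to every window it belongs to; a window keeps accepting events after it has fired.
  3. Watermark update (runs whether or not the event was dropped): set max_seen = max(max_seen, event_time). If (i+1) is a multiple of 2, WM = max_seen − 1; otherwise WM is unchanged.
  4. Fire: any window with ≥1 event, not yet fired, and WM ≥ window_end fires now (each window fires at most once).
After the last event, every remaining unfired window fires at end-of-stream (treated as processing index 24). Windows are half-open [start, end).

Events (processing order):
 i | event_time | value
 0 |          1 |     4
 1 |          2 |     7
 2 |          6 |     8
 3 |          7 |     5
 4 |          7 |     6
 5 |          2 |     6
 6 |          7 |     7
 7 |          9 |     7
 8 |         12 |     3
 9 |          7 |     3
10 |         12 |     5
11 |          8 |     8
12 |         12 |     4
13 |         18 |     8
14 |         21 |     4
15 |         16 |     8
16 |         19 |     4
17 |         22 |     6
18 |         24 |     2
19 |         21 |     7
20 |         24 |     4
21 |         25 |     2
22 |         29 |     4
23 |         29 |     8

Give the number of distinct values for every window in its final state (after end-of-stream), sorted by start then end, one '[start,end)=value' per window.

[0,6)=2 [6,12)=4 [12,18)=3 [18,24)=4 [24,30)=3

i=0 t=1 v=4: → [0,6); WM=−∞
i=1 t=2 v=7: → [0,6); WM=1
i=2 t=6 v=8: → [6,12); WM=1
i=3 t=7 v=5: → [6,12); WM=6; [0,6) fires=2
i=4 t=7 v=6: → [6,12); WM=6
i=5 t=2 v=6: DROP (t<6-0); WM=6
i=6 t=7 v=7: → [6,12); WM=6
i=7 t=9 v=7: → [6,12); WM=8
i=8 t=12 v=3: → [12,18); WM=8
i=9 t=7 v=3: DROP (t<8-0); WM=11
i=10 t=12 v=5: → [12,18); WM=11
i=11 t=8 v=8: DROP (t<11-0); WM=11
i=12 t=12 v=4: → [12,18); WM=11
i=13 t=18 v=8: → [18,24); WM=17; [6,12) fires=4
i=14 t=21 v=4: → [18,24); WM=17
i=15 t=16 v=8: DROP (t<17-0); WM=20; [12,18) fires=3
i=16 t=19 v=4: DROP (t<20-0); WM=20
i=17 t=22 v=6: → [18,24); WM=21
i=18 t=24 v=2: → [24,30); WM=21
i=19 t=21 v=7: → [18,24); WM=23
i=20 t=24 v=4: → [24,30); WM=23
i=21 t=25 v=2: → [24,30); WM=24; [18,24) fires=4
i=22 t=29 v=4: → [24,30); WM=24
i=23 t=29 v=8: → [24,30); WM=28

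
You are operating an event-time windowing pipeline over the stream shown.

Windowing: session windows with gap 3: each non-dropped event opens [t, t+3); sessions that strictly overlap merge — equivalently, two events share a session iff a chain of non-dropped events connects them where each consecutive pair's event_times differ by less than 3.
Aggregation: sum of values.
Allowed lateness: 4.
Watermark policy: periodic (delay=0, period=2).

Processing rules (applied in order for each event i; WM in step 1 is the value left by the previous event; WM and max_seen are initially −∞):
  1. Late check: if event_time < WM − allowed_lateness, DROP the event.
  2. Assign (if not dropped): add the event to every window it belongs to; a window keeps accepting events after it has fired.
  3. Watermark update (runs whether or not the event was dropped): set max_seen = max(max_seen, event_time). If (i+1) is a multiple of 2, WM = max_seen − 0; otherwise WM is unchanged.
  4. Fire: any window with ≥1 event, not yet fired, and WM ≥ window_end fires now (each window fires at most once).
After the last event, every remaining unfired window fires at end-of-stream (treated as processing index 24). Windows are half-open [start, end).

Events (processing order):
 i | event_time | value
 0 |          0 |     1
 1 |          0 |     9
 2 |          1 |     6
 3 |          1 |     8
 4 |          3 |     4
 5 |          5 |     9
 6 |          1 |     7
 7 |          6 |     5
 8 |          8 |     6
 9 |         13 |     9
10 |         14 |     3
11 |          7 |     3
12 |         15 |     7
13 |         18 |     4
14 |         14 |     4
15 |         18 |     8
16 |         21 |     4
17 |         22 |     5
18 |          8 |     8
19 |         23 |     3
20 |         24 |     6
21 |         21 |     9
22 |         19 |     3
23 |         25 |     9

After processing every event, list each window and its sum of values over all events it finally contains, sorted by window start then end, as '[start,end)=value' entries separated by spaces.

[0,11)=55 [13,18)=23 [18,21)=12 [21,28)=36

i=0 t=0 v=1: → [0,3); WM=−∞
i=1 t=0 v=9: → [0,3); WM=0
i=2 t=1 v=6: → [0,4); WM=0
i=3 t=1 v=8: → [0,4); WM=1
i=4 t=3 v=4: → [0,6); WM=1
i=5 t=5 v=9: → [0,8); WM=5
i=6 t=1 v=7: → [0,8); WM=5
i=7 t=6 v=5: → [0,9); WM=6
i=8 t=8 v=6: → [0,11); WM=6
i=9 t=13 v=9: → [13,16); WM=13
i=10 t=14 v=3: → [13,17); WM=13
i=11 t=7 v=3: DROP (t<13-4); WM=14
i=12 t=15 v=7: → [13,18); WM=14
i=13 t=18 v=4: → [18,21); WM=18
i=14 t=14 v=4: → [13,18); WM=18
i=15 t=18 v=8: → [18,21); WM=18
i=16 t=21 v=4: → [21,24); WM=18
i=17 t=22 v=5: → [21,25); WM=22
i=18 t=8 v=8: DROP (t<22-4); WM=22
i=19 t=23 v=3: → [21,26); WM=23
i=20 t=24 v=6: → [21,27); WM=23
i=21 t=21 v=9: → [21,27); WM=24
i=22 t=19 v=3: DROP (t<24-4); WM=24
i=23 t=25 v=9: → [21,28); WM=25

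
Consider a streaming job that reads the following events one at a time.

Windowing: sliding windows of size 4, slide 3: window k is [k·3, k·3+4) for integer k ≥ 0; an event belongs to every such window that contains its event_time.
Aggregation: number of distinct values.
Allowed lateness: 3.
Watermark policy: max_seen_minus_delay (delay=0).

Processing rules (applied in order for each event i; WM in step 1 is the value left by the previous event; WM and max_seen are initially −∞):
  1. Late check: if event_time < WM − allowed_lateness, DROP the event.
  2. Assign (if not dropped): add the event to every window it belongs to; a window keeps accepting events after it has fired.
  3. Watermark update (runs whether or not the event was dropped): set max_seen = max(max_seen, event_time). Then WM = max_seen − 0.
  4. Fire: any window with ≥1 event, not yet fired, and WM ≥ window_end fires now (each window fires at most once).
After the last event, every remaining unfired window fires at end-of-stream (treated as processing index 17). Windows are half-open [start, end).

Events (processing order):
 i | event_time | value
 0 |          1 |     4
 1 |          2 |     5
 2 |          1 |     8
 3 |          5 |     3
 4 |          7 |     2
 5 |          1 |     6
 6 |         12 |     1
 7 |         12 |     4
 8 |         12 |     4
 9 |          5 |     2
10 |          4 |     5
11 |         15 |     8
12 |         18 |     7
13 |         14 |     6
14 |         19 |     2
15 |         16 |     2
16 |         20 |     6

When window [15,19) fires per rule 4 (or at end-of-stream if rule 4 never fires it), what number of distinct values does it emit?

2

i=0 t=1 v=4: → [0,4); WM=1
i=1 t=2 v=5: → [0,4); WM=2
i=2 t=1 v=8: → [0,4); WM=2
i=3 t=5 v=3: → [3,7); WM=5; [0,4) fires=3
i=4 t=7 v=2: → [6,10); WM=7; [3,7) fires=1
i=5 t=1 v=6: DROP (t<7-3); WM=7
i=6 t=12 v=1: → [12,16),[9,13); WM=12; [6,10) fires=1
i=7 t=12 v=4: → [12,16),[9,13); WM=12
i=8 t=12 v=4: → [12,16),[9,13); WM=12
i=9 t=5 v=2: DROP (t<12-3); WM=12
i=10 t=4 v=5: DROP (t<12-3); WM=12
i=11 t=15 v=8: → [15,19),[12,16); WM=15; [9,13) fires=2
i=12 t=18 v=7: → [18,22),[15,19); WM=18; [12,16) fires=3
i=13 t=14 v=6: DROP (t<18-3); WM=18
i=14 t=19 v=2: → [18,22); WM=19; [15,19) fires=2
i=15 t=16 v=2: → [15,19); WM=19
i=16 t=20 v=6: → [18,22); WM=20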